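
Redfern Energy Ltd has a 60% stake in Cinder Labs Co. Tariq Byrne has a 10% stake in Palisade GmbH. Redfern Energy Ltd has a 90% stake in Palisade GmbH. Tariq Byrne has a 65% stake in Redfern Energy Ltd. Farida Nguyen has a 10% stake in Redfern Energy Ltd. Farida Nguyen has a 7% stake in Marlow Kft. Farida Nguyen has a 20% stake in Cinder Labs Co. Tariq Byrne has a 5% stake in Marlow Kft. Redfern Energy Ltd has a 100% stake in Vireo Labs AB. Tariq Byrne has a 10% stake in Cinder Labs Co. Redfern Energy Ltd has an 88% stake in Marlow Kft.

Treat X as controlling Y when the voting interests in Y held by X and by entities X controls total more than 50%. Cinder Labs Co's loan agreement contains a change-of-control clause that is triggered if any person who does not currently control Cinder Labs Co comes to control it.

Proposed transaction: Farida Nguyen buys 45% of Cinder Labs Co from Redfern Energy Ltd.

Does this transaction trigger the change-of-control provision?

The purchase adds only to Farida's holdings (Redfern's stake shrinks), so Farida is the only person who could newly come to control Cinder.
Farida's largest direct stake is 20% in Cinder, which does not meet the threshold, so Farida controls no company.
In Cinder, Farida's side holds only 20%, not > 50%.
So before the transaction, Farida does not control Cinder.
After the purchase, Farida's direct stake in Cinder rises to 20% + 45% = 65%, and Redfern's stake falls to 15%.
Farida holds 65% of Cinder, so Farida controls Cinder.
Farida did not control Cinder before and does after, so the clause is triggered.

Yes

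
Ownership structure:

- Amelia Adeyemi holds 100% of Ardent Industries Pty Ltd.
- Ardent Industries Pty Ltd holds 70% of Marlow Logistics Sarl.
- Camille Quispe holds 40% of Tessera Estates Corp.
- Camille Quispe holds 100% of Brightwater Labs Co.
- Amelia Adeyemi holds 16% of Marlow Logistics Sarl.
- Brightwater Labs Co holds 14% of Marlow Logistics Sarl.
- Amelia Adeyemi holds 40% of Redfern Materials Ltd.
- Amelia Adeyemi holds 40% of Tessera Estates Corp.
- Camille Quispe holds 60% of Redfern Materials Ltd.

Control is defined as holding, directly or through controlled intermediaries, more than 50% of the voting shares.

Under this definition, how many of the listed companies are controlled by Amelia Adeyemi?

Amelia holds 100% of Ardent, so Amelia controls Ardent.
Amelia and Ardent together hold 16% + 70% = 86% of Marlow, so Amelia controls Marlow.
No other company's threshold is met.
Amelia controls 2 companies.

2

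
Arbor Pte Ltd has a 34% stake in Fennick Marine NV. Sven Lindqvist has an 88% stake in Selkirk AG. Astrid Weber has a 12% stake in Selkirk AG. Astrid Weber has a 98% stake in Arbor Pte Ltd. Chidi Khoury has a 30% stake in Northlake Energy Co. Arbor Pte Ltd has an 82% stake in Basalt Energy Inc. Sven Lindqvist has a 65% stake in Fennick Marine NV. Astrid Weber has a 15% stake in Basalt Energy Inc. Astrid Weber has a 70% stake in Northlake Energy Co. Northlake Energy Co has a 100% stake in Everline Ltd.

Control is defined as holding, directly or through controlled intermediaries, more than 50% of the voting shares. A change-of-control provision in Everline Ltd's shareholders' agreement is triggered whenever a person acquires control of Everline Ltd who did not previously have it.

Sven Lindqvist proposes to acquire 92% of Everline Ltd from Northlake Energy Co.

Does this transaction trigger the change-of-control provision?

The purchase adds only to Sven's holdings (Northlake's stake shrinks), so Sven is the only person who could newly come to control Everline.
Sven holds 88% of Selkirk, so Sven controls Selkirk.
Sven holds 65% of Fennick, so Sven controls Fennick.
Neither Sven nor any entity Sven controls holds any voting interest in Everline.
So before the transaction, Sven does not control Everline.
After the purchase, Sven holds 92% of Everline directly, and Northlake's stake falls to 8%.
Sven holds 92% of Everline, so Sven controls Everline.
Sven did not control Everline before and does after, so the clause is triggered.

Yes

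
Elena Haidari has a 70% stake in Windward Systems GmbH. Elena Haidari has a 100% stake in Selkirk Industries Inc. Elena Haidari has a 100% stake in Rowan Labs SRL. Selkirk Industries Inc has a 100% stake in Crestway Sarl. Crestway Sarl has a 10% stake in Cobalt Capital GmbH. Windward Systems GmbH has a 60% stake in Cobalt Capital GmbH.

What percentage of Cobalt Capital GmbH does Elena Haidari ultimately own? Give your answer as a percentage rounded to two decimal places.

Elena reaches Cobalt along 2 paths.
Via Selkirk → Crestway: 100% × 100% × 10% = 10%.
Via Windward: 70% × 60% = 42%.
Total: 10% + 42% = 52%.
Rounded: 52.00%.

52.00%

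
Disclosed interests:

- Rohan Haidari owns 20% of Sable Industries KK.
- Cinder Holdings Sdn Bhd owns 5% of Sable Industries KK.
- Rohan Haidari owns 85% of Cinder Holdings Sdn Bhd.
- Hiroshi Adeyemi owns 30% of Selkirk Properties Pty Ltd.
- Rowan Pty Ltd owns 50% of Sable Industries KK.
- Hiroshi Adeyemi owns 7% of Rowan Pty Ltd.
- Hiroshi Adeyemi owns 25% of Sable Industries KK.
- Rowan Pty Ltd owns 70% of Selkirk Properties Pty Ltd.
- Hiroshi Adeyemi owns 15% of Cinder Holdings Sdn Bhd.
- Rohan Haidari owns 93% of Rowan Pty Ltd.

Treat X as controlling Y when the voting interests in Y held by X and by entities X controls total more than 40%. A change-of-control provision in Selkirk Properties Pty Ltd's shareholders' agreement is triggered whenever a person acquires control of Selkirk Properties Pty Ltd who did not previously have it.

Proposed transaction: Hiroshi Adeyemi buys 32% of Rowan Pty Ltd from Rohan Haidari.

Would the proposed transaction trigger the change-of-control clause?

No

The purchase adds only to Hiroshi's holdings (Rohan's stake shrinks), so Hiroshi is the only person who could newly come to control Selkirk.
Hiroshi's largest direct stake is 30% in Selkirk, which does not meet the threshold, so Hiroshi controls no company.
In Selkirk, Hiroshi's side holds only 30%, not > 40%.
So before the transaction, Hiroshi does not control Selkirk.
After the purchase, Hiroshi's direct stake in Rowan rises to 7% + 32% = 39%, and Rohan's stake falls to 61%.
Hiroshi's side now holds 39% of Rowan, not > 40%, so Hiroshi still does not control Rowan.
After the transaction, Hiroshi's side holds 30% of Selkirk, not > 40%, so Hiroshi still does not control Selkirk.
No new person acquires control, so the clause is not triggered.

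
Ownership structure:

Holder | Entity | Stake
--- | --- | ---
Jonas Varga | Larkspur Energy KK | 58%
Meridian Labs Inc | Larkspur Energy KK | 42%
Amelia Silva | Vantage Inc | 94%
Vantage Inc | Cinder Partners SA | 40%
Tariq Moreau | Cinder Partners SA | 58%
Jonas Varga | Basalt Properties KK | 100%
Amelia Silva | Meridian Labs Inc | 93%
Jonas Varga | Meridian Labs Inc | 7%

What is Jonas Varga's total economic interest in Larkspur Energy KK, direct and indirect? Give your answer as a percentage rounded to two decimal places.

Jonas reaches Larkspur along 2 paths.
Via Meridian: 7% × 42% = 2.94%.
Direct stake: 58% = 58%.
Total: 2.94% + 58% = 60.94%.

60.94%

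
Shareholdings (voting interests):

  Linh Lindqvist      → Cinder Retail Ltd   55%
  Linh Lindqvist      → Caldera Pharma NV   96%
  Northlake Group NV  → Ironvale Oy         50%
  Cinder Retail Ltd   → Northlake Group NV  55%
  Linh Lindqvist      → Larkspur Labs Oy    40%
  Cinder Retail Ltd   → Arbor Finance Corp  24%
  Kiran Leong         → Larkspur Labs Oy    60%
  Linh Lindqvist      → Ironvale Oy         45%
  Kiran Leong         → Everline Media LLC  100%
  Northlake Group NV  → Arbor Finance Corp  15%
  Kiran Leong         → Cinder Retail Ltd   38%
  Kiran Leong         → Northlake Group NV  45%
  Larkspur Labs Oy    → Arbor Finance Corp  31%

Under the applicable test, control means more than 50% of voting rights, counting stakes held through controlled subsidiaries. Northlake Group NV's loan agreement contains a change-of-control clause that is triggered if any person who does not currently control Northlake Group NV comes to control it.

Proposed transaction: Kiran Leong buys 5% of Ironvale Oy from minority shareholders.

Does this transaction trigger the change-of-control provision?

No

The purchase changes only Kiran's holdings, so Kiran is the only person who could newly come to control Northlake.
Kiran holds 100% of Everline, so Kiran controls Everline.
Kiran holds 60% of Larkspur, so Kiran controls Larkspur.
In Northlake, Kiran's side holds only 45%, not > 50%.
So before the transaction, Kiran does not control Northlake.
After the purchase, Kiran holds 5% of Ironvale directly.
Kiran's side now holds 5% of Ironvale, not > 50%, so Kiran still does not control Ironvale.
After the transaction, Kiran's side holds 45% of Northlake, not > 50%, so Kiran still does not control Northlake.
No new person acquires control, so the clause is not triggered.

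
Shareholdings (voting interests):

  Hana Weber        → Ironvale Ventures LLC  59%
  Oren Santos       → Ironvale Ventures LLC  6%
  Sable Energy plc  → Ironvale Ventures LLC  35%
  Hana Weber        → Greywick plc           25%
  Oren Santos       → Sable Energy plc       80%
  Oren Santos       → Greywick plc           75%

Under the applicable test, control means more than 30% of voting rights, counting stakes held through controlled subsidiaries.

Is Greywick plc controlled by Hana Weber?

No

Hana holds 59% of Ironvale, so Hana controls Ironvale.
In Greywick, Hana's side holds only 25%, not > 30%.
So Hana does not control Greywick.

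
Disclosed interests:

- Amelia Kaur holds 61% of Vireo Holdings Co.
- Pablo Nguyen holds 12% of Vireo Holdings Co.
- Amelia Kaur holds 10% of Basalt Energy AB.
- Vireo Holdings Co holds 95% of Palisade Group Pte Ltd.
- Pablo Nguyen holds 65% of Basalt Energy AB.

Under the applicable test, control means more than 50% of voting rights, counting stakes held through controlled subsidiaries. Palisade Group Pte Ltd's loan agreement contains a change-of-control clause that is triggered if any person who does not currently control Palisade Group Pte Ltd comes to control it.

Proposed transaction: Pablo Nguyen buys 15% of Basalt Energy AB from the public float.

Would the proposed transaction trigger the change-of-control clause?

No

The purchase changes only Pablo's holdings, so Pablo is the only person who could newly come to control Palisade.
Pablo holds 65% of Basalt, so Pablo controls Basalt.
Neither Pablo nor any entity Pablo controls holds any voting interest in Palisade.
So before the transaction, Pablo does not control Palisade.
After the purchase, Pablo's direct stake in Basalt rises to 65% + 15% = 80%.
Pablo holds 80% of Basalt, so Pablo controls Basalt.
After the transaction, neither Pablo nor any entity Pablo controls holds a voting interest in Palisade, so Pablo still does not control it.
No new person acquires control, so the clause is not triggered.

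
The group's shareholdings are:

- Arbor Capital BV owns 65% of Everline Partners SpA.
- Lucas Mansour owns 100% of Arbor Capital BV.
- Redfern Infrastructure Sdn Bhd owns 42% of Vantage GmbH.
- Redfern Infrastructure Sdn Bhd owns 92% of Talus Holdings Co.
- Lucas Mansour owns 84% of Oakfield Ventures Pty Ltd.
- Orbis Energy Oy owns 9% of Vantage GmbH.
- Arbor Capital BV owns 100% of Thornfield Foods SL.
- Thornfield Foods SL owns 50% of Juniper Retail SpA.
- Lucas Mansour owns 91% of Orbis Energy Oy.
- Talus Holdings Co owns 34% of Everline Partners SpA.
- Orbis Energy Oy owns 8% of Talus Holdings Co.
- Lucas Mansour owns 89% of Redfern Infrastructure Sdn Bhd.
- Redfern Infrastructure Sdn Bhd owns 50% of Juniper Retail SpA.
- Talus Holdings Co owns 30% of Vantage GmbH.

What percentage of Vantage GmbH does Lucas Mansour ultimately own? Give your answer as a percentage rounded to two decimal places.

72.32%

Lucas reaches Vantage along 4 paths.
Via Redfern → Talus: 89% × 92% × 30% = 24.564%.
Via Orbis → Talus: 91% × 8% × 30% = 2.184%.
Via Redfern: 89% × 42% = 37.38%.
Via Orbis: 91% × 9% = 8.19%.
Total: 24.564% + 2.184% + 37.38% + 8.19% = 72.318%.
Rounded: 72.32%.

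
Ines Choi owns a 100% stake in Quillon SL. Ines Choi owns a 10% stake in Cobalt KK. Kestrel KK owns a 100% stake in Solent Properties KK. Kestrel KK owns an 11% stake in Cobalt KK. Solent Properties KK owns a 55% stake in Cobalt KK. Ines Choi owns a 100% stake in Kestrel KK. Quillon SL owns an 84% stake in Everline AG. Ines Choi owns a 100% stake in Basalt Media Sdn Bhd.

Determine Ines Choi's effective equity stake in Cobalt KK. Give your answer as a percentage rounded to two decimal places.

Ines reaches Cobalt along 3 paths.
Direct stake: 10% = 10%.
Via Kestrel: 100% × 11% = 11%.
Via Kestrel → Solent: 100% × 100% × 55% = 55%.
Total: 10% + 11% + 55% = 76%.
Rounded: 76.00%.

76.00%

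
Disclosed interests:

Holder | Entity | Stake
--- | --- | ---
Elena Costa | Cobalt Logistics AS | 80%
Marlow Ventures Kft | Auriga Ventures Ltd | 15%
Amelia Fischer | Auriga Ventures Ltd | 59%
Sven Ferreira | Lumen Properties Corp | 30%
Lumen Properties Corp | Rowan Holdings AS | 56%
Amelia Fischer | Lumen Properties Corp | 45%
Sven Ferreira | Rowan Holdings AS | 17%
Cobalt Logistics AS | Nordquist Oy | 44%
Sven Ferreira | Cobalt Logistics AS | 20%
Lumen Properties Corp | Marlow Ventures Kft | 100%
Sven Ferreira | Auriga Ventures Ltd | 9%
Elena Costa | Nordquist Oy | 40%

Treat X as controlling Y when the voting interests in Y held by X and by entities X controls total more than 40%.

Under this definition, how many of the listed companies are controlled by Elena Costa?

Elena holds 80% of Cobalt, so Elena controls Cobalt.
Elena and Cobalt together hold 40% + 44% = 84% of Nordquist, so Elena controls Nordquist.
No other company's threshold is met.
Elena controls 2 companies.

2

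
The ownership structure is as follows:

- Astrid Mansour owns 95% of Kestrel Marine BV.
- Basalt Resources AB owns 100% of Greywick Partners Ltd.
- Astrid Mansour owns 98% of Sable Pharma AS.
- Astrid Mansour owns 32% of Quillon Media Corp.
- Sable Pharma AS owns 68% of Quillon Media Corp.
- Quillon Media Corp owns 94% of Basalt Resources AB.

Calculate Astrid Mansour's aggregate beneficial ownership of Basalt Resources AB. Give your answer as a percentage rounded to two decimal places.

92.72%

Astrid reaches Basalt along 2 paths.
Via Sable → Quillon: 98% × 68% × 94% = 62.6416%.
Via Quillon: 32% × 94% = 30.08%.
Total: 62.6416% + 30.08% = 92.7216%.
Rounded: 92.72%.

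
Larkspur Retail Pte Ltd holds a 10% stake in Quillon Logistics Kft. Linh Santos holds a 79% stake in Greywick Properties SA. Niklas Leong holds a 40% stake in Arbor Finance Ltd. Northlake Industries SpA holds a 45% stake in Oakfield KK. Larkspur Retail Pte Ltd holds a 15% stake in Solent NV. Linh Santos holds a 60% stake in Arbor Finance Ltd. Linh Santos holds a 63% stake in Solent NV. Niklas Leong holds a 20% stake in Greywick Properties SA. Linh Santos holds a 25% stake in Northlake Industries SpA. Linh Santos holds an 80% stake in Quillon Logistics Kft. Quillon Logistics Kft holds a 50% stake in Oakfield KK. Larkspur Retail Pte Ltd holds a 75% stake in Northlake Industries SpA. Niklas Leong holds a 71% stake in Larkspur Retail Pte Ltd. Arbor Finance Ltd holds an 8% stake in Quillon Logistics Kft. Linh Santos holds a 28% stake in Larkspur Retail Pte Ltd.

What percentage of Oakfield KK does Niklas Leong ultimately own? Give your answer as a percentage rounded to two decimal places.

29.11%

Niklas reaches Oakfield along 3 paths.
Via Larkspur → Northlake: 71% × 75% × 45% = 23.9625%.
Via Arbor → Quillon: 40% × 8% × 50% = 1.6%.
Via Larkspur → Quillon: 71% × 10% × 50% = 3.55%.
Total: 23.9625% + 1.6% + 3.55% = 29.1125%.
Rounded: 29.11%.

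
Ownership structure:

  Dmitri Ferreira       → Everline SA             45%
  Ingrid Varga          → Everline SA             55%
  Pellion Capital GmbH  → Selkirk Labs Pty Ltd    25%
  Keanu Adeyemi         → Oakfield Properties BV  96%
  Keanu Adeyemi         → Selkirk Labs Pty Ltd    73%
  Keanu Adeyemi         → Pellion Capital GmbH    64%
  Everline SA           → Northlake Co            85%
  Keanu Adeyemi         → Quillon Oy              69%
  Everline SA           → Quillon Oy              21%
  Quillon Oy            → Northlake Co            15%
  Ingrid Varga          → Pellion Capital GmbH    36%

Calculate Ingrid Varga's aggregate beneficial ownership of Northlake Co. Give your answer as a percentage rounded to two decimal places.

Ingrid reaches Northlake along 2 paths.
Via Everline: 55% × 85% = 46.75%.
Via Everline → Quillon: 55% × 21% × 15% = 1.7325%.
Total: 46.75% + 1.7325% = 48.4825%.
Rounded: 48.48%.

48.48%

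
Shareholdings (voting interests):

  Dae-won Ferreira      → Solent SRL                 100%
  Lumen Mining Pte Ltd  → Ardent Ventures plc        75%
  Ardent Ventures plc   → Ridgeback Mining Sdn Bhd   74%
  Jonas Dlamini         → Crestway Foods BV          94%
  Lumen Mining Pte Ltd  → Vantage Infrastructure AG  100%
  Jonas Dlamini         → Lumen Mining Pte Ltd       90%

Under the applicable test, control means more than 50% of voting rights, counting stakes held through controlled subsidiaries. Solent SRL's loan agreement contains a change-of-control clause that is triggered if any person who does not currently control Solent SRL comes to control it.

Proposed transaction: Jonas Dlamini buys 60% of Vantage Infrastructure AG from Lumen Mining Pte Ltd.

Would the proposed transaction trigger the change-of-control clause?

No

The purchase adds only to Jonas's holdings (Lumen's stake shrinks), so Jonas is the only person who could newly come to control Solent.
Jonas holds 90% of Lumen, so Jonas controls Lumen.
Jonas holds 94% of Crestway, so Jonas controls Crestway.
Lumen holds 75% of Ardent, so Jonas controls Ardent.
Lumen holds 100% of Vantage, so Jonas controls Vantage.
Ardent holds 74% of Ridgeback, so Jonas controls Ridgeback.
Neither Jonas nor any entity Jonas controls holds any voting interest in Solent.
So before the transaction, Jonas does not control Solent.
After the purchase, Jonas holds 60% of Vantage directly, and Lumen's stake falls to 40%.
Lumen and Jonas together hold 40% + 60% = 100% of Vantage, so Jonas controls Vantage.
After the transaction, neither Jonas nor any entity Jonas controls holds a voting interest in Solent, so Jonas still does not control it.
No new person acquires control, so the clause is not triggered.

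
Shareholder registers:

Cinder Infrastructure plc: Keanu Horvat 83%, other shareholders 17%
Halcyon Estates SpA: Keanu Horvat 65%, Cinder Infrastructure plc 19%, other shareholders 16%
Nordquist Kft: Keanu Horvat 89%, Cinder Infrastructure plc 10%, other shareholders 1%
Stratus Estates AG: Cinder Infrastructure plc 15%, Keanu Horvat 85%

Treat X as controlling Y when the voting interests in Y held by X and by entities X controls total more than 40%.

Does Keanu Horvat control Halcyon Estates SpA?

Yes

Keanu holds 83% of Cinder, so Keanu controls Cinder.
Keanu and Cinder together hold 65% + 19% = 84% of Halcyon, so Keanu controls Halcyon.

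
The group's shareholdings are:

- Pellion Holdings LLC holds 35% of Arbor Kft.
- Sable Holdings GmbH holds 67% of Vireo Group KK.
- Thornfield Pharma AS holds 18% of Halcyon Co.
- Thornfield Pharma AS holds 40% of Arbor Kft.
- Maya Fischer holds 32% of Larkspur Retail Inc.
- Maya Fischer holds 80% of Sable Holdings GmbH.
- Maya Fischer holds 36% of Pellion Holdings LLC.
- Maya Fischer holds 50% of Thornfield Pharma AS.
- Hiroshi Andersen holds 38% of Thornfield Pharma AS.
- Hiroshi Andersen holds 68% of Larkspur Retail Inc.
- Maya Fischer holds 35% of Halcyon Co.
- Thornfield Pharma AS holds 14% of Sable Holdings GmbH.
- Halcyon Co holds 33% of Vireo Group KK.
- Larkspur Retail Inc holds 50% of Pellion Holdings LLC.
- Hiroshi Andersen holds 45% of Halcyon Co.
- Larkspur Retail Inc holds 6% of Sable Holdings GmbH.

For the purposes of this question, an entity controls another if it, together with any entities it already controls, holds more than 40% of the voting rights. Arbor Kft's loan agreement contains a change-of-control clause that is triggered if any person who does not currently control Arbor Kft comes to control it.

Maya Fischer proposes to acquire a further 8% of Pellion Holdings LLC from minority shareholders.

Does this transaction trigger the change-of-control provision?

Yes

The purchase changes only Maya's holdings, so Maya is the only person who could newly come to control Arbor.
Maya holds 50% of Thornfield, so Maya controls Thornfield.
Thornfield and Maya together hold 18% + 35% = 53% of Halcyon, so Maya controls Halcyon.
Maya and Thornfield together hold 80% + 14% = 94% of Sable, so Maya controls Sable.
Halcyon and Sable together hold 33% + 67% = 100% of Vireo, so Maya controls Vireo.
In Arbor, Maya's side holds only 40%, not > 40%.
So before the transaction, Maya does not control Arbor.
After the purchase, Maya's direct stake in Pellion rises to 36% + 8% = 44%.
Maya holds 44% of Pellion, so Maya controls Pellion.
Thornfield and Pellion together hold 40% + 35% = 75% of Arbor, so Maya controls Arbor.
Maya did not control Arbor before and does after, so the clause is triggered.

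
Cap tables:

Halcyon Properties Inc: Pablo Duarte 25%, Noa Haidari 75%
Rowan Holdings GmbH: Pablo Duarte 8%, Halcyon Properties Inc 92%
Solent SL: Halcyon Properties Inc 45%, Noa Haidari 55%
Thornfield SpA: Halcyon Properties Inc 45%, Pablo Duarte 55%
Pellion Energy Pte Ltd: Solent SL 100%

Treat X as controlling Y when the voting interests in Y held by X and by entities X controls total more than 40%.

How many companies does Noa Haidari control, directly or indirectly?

Noa holds 75% of Halcyon, so Noa controls Halcyon.
Halcyon holds 92% of Rowan, so Noa controls Rowan.
Halcyon and Noa together hold 45% + 55% = 100% of Solent, so Noa controls Solent.
Halcyon holds 45% of Thornfield, so Noa controls Thornfield.
Solent holds 100% of Pellion, so Noa controls Pellion.
Noa controls 5 companies.

5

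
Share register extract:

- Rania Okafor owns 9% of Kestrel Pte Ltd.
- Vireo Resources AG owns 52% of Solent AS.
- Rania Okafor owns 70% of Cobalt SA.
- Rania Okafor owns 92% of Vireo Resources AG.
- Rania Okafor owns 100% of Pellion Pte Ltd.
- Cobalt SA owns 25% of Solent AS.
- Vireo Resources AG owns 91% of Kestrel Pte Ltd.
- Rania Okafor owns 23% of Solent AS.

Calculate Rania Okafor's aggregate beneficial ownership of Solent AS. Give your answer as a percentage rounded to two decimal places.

Rania reaches Solent along 3 paths.
Via Cobalt: 70% × 25% = 17.5%.
Direct stake: 23% = 23%.
Via Vireo: 92% × 52% = 47.84%.
Total: 17.5% + 23% + 47.84% = 88.34%.

88.34%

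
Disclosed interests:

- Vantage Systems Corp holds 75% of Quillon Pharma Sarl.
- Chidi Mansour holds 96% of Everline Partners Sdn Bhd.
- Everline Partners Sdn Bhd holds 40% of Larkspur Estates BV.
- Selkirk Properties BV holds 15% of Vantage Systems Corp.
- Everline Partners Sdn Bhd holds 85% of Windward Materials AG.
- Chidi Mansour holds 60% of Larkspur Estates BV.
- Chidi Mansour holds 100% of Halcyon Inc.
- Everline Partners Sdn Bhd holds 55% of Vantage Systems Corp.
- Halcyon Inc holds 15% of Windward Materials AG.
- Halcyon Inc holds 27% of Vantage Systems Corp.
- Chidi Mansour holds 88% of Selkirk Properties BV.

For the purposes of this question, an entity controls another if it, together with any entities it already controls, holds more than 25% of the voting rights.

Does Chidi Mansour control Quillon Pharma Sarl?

Yes

Chidi holds 88% of Selkirk, so Chidi controls Selkirk.
Chidi holds 96% of Everline, so Chidi controls Everline.
Chidi holds 100% of Halcyon, so Chidi controls Halcyon.
Halcyon and Everline and Selkirk together hold 27% + 55% + 15% = 97% of Vantage, so Chidi controls Vantage.
Vantage holds 75% of Quillon, so Chidi controls Quillon.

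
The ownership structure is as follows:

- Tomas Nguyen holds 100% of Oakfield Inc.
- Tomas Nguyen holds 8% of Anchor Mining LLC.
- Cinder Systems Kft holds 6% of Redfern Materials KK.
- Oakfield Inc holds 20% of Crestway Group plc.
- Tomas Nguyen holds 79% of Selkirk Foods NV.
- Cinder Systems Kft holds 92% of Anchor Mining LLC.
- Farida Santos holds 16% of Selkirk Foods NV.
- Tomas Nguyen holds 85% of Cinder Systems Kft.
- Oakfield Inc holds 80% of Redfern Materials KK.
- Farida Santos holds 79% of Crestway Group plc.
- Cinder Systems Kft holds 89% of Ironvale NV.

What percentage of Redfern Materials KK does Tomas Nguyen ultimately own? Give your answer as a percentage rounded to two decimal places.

Tomas reaches Redfern along 2 paths.
Via Cinder: 85% × 6% = 5.1%.
Via Oakfield: 100% × 80% = 80%.
Total: 5.1% + 80% = 85.1%.
Rounded: 85.10%.

85.10%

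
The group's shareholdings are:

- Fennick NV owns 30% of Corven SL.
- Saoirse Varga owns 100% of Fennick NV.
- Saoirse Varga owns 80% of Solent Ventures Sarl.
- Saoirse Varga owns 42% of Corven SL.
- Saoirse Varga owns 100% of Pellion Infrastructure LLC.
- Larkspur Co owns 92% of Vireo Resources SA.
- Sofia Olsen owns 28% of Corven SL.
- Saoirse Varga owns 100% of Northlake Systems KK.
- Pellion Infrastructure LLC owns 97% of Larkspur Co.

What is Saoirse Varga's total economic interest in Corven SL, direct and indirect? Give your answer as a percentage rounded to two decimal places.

72.00%

Saoirse reaches Corven along 2 paths.
Direct stake: 42% = 42%.
Via Fennick: 100% × 30% = 30%.
Total: 42% + 30% = 72%.
Rounded: 72.00%.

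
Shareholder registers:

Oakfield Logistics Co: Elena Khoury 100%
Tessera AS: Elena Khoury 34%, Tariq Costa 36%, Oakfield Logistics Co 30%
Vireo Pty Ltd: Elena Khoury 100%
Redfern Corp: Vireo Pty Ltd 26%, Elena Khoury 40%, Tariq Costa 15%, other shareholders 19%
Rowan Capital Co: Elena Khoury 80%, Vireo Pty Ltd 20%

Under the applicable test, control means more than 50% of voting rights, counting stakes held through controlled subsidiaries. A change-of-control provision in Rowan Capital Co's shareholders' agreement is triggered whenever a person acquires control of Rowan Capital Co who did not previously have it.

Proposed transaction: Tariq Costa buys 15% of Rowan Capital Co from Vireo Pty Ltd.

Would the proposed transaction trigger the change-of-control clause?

No

The purchase adds only to Tariq's holdings (Vireo's stake shrinks), so Tariq is the only person who could newly come to control Rowan.
Tariq's largest direct stake is 36% in Tessera, which does not meet the threshold, so Tariq controls no company.
Neither Tariq nor any entity Tariq controls holds any voting interest in Rowan.
So before the transaction, Tariq does not control Rowan.
After the purchase, Tariq holds 15% of Rowan directly, and Vireo's stake falls to 5%.
After the transaction, Tariq's side holds 15% of Rowan, not > 50%, so Tariq still does not control Rowan.
No new person acquires control, so the clause is not triggered.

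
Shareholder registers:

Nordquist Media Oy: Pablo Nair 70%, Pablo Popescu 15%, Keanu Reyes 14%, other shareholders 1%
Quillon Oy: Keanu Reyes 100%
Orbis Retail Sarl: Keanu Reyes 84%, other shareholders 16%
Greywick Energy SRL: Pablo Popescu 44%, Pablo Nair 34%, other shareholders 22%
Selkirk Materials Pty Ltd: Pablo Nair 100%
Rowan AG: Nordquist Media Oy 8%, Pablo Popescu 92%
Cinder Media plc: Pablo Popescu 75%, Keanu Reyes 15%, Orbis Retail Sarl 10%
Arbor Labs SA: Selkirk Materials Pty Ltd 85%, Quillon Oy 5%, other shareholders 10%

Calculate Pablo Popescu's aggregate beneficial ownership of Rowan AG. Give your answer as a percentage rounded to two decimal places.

Pablo Popescu reaches Rowan along 2 paths.
Via Nordquist: 15% × 8% = 1.2%.
Direct stake: 92% = 92%.
Total: 1.2% + 92% = 93.2%.
Rounded: 93.20%.

93.20%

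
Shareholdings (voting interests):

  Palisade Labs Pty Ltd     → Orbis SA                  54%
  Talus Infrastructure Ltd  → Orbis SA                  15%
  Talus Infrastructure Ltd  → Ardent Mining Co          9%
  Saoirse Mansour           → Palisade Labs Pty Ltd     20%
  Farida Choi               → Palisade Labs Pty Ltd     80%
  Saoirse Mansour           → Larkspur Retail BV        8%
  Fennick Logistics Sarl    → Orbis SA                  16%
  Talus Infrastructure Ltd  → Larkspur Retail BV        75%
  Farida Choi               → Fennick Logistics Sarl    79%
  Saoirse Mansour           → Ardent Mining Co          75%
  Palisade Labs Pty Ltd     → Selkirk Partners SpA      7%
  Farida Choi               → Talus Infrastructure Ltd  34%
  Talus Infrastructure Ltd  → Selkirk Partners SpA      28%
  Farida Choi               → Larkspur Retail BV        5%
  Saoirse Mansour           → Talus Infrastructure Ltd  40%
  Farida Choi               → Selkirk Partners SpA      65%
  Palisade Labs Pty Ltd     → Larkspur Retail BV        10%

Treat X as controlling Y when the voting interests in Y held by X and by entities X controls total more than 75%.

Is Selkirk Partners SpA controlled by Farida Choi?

Farida holds 80% of Palisade, so Farida controls Palisade.
Farida holds 79% of Fennick, so Farida controls Fennick.
In Selkirk, Farida's side holds only 7% + 65% = 72%, not > 75%.
So Farida does not control Selkirk.

No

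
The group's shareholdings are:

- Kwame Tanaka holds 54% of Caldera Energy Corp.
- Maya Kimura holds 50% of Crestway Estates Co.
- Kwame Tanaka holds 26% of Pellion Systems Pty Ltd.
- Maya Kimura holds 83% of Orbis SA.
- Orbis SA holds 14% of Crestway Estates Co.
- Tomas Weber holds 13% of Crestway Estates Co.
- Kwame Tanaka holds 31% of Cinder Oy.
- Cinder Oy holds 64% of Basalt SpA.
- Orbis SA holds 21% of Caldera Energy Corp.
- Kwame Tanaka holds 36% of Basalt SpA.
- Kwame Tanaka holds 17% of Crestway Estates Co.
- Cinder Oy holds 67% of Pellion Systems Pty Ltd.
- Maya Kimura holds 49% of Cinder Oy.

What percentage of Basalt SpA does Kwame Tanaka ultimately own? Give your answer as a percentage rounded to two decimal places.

55.84%

Kwame reaches Basalt along 2 paths.
Direct stake: 36% = 36%.
Via Cinder: 31% × 64% = 19.84%.
Total: 36% + 19.84% = 55.84%.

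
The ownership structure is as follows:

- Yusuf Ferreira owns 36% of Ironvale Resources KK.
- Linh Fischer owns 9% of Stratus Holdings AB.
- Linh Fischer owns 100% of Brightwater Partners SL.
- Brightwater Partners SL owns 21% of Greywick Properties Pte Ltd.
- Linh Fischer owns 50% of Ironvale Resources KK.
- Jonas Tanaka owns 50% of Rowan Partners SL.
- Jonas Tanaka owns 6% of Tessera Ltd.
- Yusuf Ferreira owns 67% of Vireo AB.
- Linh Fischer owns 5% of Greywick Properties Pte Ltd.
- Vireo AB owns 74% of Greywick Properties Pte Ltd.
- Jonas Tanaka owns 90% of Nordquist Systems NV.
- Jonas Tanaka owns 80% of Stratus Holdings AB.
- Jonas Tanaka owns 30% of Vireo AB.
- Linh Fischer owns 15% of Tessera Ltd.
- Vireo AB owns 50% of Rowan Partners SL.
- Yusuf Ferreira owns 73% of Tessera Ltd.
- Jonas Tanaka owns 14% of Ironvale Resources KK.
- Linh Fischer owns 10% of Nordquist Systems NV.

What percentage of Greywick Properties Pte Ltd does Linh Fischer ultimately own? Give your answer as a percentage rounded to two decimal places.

26.00%

Linh reaches Greywick along 2 paths.
Via Brightwater: 100% × 21% = 21%.
Direct stake: 5% = 5%.
Total: 21% + 5% = 26%.
Rounded: 26.00%.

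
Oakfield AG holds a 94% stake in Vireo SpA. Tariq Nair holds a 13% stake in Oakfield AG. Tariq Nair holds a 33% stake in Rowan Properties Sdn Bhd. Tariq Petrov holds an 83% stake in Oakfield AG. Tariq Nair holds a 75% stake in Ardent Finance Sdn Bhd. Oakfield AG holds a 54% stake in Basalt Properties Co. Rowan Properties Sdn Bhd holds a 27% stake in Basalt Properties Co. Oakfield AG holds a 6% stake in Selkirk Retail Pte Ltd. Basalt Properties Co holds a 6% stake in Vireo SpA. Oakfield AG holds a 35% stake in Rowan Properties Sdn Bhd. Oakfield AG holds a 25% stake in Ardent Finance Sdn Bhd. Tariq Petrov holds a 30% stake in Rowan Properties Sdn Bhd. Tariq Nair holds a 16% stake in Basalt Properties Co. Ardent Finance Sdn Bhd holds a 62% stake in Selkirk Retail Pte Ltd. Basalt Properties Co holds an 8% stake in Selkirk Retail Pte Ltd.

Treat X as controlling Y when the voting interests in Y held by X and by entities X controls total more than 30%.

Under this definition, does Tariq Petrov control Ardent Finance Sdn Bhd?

Tariq Petrov holds 83% of Oakfield, so Tariq Petrov controls Oakfield.
Oakfield and Tariq Petrov together hold 35% + 30% = 65% of Rowan, so Tariq Petrov controls Rowan.
Rowan and Oakfield together hold 27% + 54% = 81% of Basalt, so Tariq Petrov controls Basalt.
Oakfield and Basalt together hold 94% + 6% = 100% of Vireo, so Tariq Petrov controls Vireo.
In Ardent, Tariq Petrov's side holds only 25%, not > 30%.
So Tariq Petrov does not control Ardent.

No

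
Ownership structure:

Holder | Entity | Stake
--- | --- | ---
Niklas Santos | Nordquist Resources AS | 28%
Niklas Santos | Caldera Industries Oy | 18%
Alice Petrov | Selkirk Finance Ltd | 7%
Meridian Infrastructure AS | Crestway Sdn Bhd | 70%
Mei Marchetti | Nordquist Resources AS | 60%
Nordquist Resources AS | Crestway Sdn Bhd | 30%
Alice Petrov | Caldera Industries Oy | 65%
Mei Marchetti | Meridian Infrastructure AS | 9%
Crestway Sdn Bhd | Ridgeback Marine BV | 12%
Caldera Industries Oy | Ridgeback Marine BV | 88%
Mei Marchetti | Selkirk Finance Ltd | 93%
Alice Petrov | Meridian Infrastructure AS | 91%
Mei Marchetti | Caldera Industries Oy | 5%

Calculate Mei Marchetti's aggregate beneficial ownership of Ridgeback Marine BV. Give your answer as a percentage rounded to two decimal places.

Mei reaches Ridgeback along 3 paths.
Via Caldera: 5% × 88% = 4.4%.
Via Nordquist → Crestway: 60% × 30% × 12% = 2.16%.
Via Meridian → Crestway: 9% × 70% × 12% = 0.756%.
Total: 4.4% + 2.16% + 0.756% = 7.316%.
Rounded: 7.32%.

7.32%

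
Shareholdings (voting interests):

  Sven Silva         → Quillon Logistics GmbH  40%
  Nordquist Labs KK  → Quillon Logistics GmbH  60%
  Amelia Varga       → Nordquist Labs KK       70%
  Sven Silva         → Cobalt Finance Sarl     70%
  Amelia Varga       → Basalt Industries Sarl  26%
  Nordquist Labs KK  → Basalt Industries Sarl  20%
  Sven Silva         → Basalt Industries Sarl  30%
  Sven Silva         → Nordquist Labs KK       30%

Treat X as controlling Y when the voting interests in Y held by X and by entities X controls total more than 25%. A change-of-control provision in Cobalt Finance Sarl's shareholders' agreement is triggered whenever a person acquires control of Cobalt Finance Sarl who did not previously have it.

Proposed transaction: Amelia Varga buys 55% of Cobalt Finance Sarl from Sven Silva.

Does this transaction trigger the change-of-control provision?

Yes

The purchase adds only to Amelia's holdings (Sven's stake shrinks), so Amelia is the only person who could newly come to control Cobalt.
Amelia holds 70% of Nordquist, so Amelia controls Nordquist.
Amelia and Nordquist together hold 26% + 20% = 46% of Basalt, so Amelia controls Basalt.
Nordquist holds 60% of Quillon, so Amelia controls Quillon.
Neither Amelia nor any entity Amelia controls holds any voting interest in Cobalt.
So before the transaction, Amelia does not control Cobalt.
After the purchase, Amelia holds 55% of Cobalt directly, and Sven's stake falls to 15%.
Amelia holds 55% of Cobalt, so Amelia controls Cobalt.
Amelia did not control Cobalt before and does after, so the clause is triggered.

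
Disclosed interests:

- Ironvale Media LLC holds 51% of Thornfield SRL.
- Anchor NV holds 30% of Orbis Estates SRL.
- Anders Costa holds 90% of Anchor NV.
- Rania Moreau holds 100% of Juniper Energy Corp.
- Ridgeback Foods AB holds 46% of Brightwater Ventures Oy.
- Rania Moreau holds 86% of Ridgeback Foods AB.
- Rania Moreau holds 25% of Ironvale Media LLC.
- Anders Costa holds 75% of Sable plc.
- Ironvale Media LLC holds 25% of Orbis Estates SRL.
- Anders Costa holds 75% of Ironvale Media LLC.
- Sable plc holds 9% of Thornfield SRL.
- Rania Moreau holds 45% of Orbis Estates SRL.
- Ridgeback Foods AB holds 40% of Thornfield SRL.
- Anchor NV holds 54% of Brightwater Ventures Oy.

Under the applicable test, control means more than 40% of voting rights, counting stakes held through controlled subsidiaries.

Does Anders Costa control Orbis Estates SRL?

Yes

Anders holds 75% of Ironvale, so Anders controls Ironvale.
Anders holds 90% of Anchor, so Anders controls Anchor.
Ironvale and Anchor together hold 25% + 30% = 55% of Orbis, so Anders controls Orbis.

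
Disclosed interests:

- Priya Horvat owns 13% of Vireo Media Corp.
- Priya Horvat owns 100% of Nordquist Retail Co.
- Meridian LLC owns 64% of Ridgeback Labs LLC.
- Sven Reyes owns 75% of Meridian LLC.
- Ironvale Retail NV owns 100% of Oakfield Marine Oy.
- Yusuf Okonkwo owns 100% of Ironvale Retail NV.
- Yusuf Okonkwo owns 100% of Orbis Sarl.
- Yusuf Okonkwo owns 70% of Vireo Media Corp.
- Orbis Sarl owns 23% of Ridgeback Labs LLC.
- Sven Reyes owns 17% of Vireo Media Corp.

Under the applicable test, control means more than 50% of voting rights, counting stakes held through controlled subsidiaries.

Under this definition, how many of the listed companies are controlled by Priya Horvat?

Priya holds 100% of Nordquist, so Priya controls Nordquist.
No other company's threshold is met.
Priya controls 1 company.

1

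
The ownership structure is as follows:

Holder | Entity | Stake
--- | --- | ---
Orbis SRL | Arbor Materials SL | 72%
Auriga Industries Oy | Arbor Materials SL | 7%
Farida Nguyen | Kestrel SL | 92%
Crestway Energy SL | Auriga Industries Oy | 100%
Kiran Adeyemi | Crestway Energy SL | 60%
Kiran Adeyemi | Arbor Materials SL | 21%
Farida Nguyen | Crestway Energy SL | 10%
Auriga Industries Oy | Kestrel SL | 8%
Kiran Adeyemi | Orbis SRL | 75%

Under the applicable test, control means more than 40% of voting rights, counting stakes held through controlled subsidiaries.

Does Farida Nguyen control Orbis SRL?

Farida holds 92% of Kestrel, so Farida controls Kestrel.
Neither Farida nor any entity Farida controls holds any voting interest in Orbis.
So Farida does not control Orbis.

No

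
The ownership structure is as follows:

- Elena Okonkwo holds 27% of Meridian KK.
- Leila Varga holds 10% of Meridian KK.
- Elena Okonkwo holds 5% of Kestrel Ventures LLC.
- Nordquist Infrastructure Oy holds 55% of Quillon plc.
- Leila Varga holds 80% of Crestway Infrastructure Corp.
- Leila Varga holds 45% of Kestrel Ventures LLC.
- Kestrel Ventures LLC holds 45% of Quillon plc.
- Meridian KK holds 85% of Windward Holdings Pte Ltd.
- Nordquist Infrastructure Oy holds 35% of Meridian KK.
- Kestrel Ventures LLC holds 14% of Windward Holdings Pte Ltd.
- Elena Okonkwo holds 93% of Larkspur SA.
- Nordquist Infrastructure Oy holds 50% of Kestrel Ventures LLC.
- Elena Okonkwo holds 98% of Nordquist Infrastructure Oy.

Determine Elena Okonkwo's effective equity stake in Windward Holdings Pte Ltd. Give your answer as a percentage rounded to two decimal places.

59.67%

Elena reaches Windward along 4 paths.
Via Meridian: 27% × 85% = 22.95%.
Via Nordquist → Meridian: 98% × 35% × 85% = 29.155%.
Via Kestrel: 5% × 14% = 0.7%.
Via Nordquist → Kestrel: 98% × 50% × 14% = 6.86%.
Total: 22.95% + 29.155% + 0.7% + 6.86% = 59.665%.
Rounded: 59.67%.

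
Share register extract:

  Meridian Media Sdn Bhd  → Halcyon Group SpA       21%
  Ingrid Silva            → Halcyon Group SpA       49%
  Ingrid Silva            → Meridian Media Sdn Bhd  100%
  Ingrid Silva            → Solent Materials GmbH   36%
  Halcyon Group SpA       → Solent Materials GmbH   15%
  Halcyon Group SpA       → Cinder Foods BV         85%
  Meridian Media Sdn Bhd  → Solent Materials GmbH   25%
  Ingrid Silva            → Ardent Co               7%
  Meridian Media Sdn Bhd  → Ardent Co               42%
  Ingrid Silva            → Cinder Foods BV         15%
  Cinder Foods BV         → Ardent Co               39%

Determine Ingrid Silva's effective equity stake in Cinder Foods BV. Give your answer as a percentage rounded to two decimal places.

74.50%

Ingrid reaches Cinder along 3 paths.
Direct stake: 15% = 15%.
Via Meridian → Halcyon: 100% × 21% × 85% = 17.85%.
Via Halcyon: 49% × 85% = 41.65%.
Total: 15% + 17.85% + 41.65% = 74.5%.
Rounded: 74.50%.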